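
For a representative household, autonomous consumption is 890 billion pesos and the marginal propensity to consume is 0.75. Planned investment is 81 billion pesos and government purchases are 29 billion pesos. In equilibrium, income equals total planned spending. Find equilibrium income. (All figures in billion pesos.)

Y = 4000

Y = C + I + G = 890 + 0.75Y + 81 + 29
Y − 0.75Y = 1000
0.25Y = 1000, so Y = 1000/0.25 = 4000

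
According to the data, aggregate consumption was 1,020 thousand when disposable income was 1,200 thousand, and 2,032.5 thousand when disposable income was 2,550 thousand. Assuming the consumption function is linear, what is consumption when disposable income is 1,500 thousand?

MPC = (2032.5 − 1020)/(2550 − 1200) = 1012.5/1350 = 0.75
a = 1020 − 0.75(1200) = 1020 − 900 = 120
C = 120 + 0.75(1500) = 120 + 1125 = 1245

C = 1245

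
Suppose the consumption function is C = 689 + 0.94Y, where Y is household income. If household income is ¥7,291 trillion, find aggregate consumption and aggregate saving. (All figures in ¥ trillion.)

C = 689 + 0.94(7291) = 689 + 6853.54 = 7542.54
S = Y − C = 7291 − 7542.54 = -251.54

C = 7542.54; S = -251.54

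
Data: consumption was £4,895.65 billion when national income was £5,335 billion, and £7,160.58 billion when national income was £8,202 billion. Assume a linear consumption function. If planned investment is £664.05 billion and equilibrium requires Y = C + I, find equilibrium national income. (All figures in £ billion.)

Y = 6405

MPC = (7160.58 − 4895.65)/(8202 − 5335) = 2264.93/2867 = 0.79
a = 4895.65 − 0.79(5335) = 681
Equilibrium: Y = 681 + 0.79Y + 664.05
0.21Y = 1345.05, so Y = 1345.05/0.21 = 6405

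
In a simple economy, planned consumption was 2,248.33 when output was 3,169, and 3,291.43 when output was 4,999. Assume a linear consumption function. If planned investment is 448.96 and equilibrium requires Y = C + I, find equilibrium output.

MPC = (3291.43 − 2248.33)/(4999 − 3169) = 1043.1/1830 = 0.57
a = 2248.33 − 0.57(3169) = 442
Equilibrium: Y = 442 + 0.57Y + 448.96
0.43Y = 890.96, so Y = 890.96/0.43 = 2072

Y = 2072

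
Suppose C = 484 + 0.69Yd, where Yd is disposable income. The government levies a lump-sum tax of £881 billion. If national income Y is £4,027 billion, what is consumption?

Yd = Y − T = 4027 − 881 = 3146
C = 484 + 0.69(3146) = 484 + 2170.74 = 2654.74

C = 2654.74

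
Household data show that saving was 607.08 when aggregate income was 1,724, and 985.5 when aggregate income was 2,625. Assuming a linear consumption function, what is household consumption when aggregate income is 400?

MPS = ΔS/ΔY = (985.5 − 607.08)/(2625 − 1724) = 378.42/901 = 0.42
MPC = 1 − MPS = 0.58
Autonomous saving = 607.08 − 0.42(1724) = -117, so a = 117
C = 117 + 0.58(400) = 117 + 232 = 349

C = 349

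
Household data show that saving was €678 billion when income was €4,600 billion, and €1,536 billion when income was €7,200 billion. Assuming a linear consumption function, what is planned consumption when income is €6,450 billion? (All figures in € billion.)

MPS = ΔS/ΔY = (1536 − 678)/(7200 − 4600) = 858/2600 = 0.33
MPC = 1 − MPS = 0.67
Autonomous saving = 678 − 0.33(4600) = -840, so a = 840
C = 840 + 0.67(6450) = 840 + 4321.5 = 5161.5

C = 5161.5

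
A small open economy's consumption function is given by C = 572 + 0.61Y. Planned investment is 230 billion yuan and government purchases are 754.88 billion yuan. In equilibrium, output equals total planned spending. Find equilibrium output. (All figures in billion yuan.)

Y = C + I + G = 572 + 0.61Y + 230 + 754.88
Y − 0.61Y = 1556.88
0.39Y = 1556.88, so Y = 1556.88/0.39 = 3992

Y = 3992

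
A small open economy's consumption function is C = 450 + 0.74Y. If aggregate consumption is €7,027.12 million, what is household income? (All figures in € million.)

Y = 8888

450 + 0.74Y = 7027.12
0.74Y = 6577.12, so Y = 6577.12/0.74 = 8888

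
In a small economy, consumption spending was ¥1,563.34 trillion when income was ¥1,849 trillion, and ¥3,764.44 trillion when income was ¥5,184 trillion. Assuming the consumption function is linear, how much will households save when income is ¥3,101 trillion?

S = 711.34

MPC = (3764.44 − 1563.34)/(5184 − 1849) = 2201.1/3335 = 0.66
a = 1563.34 − 0.66(1849) = 1563.34 − 1220.34 = 343
C = 343 + 0.66(3101) = 2389.66
S = 3101 − 2389.66 = 711.34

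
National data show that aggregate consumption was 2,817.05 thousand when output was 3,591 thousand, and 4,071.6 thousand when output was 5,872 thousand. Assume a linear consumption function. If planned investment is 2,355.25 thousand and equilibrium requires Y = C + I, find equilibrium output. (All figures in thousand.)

Y = 7105

MPC = (4071.6 − 2817.05)/(5872 − 3591) = 1254.55/2281 = 0.55
a = 2817.05 − 0.55(3591) = 842
Equilibrium: Y = 842 + 0.55Y + 2355.25
0.45Y = 3197.25, so Y = 3197.25/0.45 = 7105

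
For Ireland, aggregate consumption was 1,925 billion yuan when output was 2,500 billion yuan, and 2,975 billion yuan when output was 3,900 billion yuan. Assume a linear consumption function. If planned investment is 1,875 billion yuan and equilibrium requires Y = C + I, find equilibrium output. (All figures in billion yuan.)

MPC = (2975 − 1925)/(3900 − 2500) = 1050/1400 = 0.75
a = 1925 − 0.75(2500) = 50
Equilibrium: Y = 50 + 0.75Y + 1875
0.25Y = 1925, so Y = 1925/0.25 = 7700

Y = 7700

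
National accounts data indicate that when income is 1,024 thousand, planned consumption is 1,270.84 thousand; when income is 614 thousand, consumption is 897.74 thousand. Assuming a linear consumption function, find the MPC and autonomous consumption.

MPC = ΔC/ΔY = (1270.84 − 897.74)/(1024 − 614) = 373.1/410 = 0.91
a = C − MPC·Y = 897.74 − 0.91(614) = 897.74 − 558.74 = 339

MPC = 0.91; a = 339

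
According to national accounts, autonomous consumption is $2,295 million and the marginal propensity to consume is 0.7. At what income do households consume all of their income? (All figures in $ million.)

Y = 7650

At break-even, C = Y: 2295 + 0.7Y = Y
0.3Y = 2295, so Y = 2295/0.3 = 7650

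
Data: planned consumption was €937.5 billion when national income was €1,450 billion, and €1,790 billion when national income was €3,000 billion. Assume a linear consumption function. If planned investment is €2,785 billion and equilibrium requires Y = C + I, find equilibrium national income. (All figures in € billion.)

MPC = (1790 − 937.5)/(3000 − 1450) = 852.5/1550 = 0.55
a = 937.5 − 0.55(1450) = 140
Equilibrium: Y = 140 + 0.55Y + 2785
0.45Y = 2925, so Y = 2925/0.45 = 6500

Y = 6500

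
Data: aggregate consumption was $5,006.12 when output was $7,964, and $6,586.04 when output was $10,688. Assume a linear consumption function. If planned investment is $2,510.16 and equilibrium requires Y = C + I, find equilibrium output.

Y = 6898

MPC = (6586.04 − 5006.12)/(10688 − 7964) = 1579.92/2724 = 0.58
a = 5006.12 − 0.58(7964) = 387
Equilibrium: Y = 387 + 0.58Y + 2510.16
0.42Y = 2897.16, so Y = 2897.16/0.42 = 6898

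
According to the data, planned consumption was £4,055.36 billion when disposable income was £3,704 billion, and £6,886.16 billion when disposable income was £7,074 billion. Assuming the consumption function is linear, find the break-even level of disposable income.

MPC = (6886.16 − 4055.36)/(7074 − 3704) = 2830.8/3370 = 0.84
a = 4055.36 − 0.84(3704) = 4055.36 − 3111.36 = 944
Break-even: Y = a/(1−MPC) = 944/0.16 = 5900

Y = 5900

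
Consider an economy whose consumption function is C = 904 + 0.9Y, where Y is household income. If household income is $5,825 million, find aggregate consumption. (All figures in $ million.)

C = 904 + 0.9(5825) = 904 + 5242.5 = 6146.5

C = 6146.5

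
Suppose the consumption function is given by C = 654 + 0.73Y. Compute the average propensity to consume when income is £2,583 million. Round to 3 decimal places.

APC = 0.983

C = 654 + 0.73(2583) = 2539.59
APC = C/Y = 2539.59/2583 = 0.983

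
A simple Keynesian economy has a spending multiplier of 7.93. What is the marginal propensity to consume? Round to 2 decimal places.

k = 1/(1 − MPC), so 1 − MPC = 1/k = 1/7.93 = 0.1261
MPC = 1 − 0.1261 = 0.87

MPC = 0.87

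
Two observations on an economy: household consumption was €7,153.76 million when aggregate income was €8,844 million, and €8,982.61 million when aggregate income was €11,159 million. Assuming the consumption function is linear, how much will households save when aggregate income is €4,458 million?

S = 769.18

MPC = (8982.61 − 7153.76)/(11159 − 8844) = 1828.85/2315 = 0.79
a = 7153.76 − 0.79(8844) = 7153.76 − 6986.76 = 167
C = 167 + 0.79(4458) = 3688.82
S = 4458 − 3688.82 = 769.18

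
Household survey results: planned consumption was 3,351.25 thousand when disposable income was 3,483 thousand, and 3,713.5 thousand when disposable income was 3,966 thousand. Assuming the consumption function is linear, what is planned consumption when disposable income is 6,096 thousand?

MPC = (3713.5 − 3351.25)/(3966 − 3483) = 362.25/483 = 0.75
a = 3351.25 − 0.75(3483) = 3351.25 − 2612.25 = 739
C = 739 + 0.75(6096) = 739 + 4572 = 5311

C = 5311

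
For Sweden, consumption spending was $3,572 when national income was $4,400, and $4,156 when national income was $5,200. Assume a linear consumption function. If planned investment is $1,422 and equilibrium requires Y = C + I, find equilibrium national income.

MPC = (4156 − 3572)/(5200 − 4400) = 584/800 = 0.73
a = 3572 − 0.73(4400) = 360
Equilibrium: Y = 360 + 0.73Y + 1422
0.27Y = 1782, so Y = 1782/0.27 = 6600

Y = 6600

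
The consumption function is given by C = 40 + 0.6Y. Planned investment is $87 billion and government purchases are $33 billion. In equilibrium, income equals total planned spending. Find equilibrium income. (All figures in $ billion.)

Y = C + I + G = 40 + 0.6Y + 87 + 33
Y − 0.6Y = 160
0.4Y = 160, so Y = 160/0.4 = 400

Y = 400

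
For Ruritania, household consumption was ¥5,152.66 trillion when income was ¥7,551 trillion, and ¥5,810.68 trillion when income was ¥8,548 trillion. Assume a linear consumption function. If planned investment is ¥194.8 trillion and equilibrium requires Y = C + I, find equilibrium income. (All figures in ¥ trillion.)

Y = 1070

MPC = (5810.68 − 5152.66)/(8548 − 7551) = 658.02/997 = 0.66
a = 5152.66 − 0.66(7551) = 169
Equilibrium: Y = 169 + 0.66Y + 194.8
0.34Y = 363.8, so Y = 363.8/0.34 = 1070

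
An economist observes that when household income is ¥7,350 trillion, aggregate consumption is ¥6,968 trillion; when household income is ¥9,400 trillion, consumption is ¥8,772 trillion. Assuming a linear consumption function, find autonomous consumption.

a = 500

MPC = ΔC/ΔY = (8772 − 6968)/(9400 − 7350) = 1804/2050 = 0.88
a = C − MPC·Y = 6968 − 0.88(7350) = 6968 − 6468 = 500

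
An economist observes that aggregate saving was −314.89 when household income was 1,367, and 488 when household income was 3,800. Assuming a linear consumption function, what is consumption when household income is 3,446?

MPS = ΔS/ΔY = (488 − (-314.89))/(3800 − 1367) = 802.89/2433 = 0.33
MPC = 1 − MPS = 0.67
Autonomous saving = -314.89 − 0.33(1367) = -766, so a = 766
C = 766 + 0.67(3446) = 766 + 2308.82 = 3074.82

C = 3074.82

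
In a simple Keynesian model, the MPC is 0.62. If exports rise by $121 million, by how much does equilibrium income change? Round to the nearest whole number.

The multiplier is 1/(1 − MPC) = 1/0.38.
ΔY = 121/0.38 = 318.42 ≈ 318

ΔY ≈ 318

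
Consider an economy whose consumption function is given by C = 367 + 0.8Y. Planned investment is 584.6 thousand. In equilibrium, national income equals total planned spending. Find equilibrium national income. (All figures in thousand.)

Y = 4758

Y = C + I = 367 + 0.8Y + 584.6
Y − 0.8Y = 951.6
0.2Y = 951.6, so Y = 951.6/0.2 = 4758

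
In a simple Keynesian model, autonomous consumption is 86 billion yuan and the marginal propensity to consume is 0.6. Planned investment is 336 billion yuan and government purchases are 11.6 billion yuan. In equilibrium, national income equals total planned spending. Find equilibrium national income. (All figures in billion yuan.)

Y = 1084

Y = C + I + G = 86 + 0.6Y + 336 + 11.6
Y − 0.6Y = 433.6
0.4Y = 433.6, so Y = 433.6/0.4 = 1084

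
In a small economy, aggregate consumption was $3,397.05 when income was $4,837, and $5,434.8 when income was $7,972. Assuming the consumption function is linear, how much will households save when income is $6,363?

MPC = (5434.8 − 3397.05)/(7972 − 4837) = 2037.75/3135 = 0.65
a = 3397.05 − 0.65(4837) = 3397.05 − 3144.05 = 253
C = 253 + 0.65(6363) = 4388.95
S = 6363 − 4388.95 = 1974.05

S = 1974.05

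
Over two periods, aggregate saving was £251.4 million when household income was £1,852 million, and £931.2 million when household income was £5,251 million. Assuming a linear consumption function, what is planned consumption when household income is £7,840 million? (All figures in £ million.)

C = 6391

MPS = ΔS/ΔY = (931.2 − 251.4)/(5251 − 1852) = 679.8/3399 = 0.2
MPC = 1 − MPS = 0.8
Autonomous saving = 251.4 − 0.2(1852) = -119, so a = 119
C = 119 + 0.8(7840) = 119 + 6272 = 6391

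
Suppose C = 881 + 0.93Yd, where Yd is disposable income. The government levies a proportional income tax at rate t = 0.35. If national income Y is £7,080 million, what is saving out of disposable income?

S = -558.86

Yd = (1 − 0.35)(7080) = 0.65(7080) = 4602
C = 881 + 0.93(4602) = 881 + 4279.86 = 5160.86
S = Yd − C = 4602 − 5160.86 = -558.86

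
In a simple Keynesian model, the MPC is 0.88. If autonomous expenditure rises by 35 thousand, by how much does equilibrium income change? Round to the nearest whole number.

The multiplier is 1/(1 − MPC) = 1/0.12.
ΔY = 35/0.12 = 291.67 ≈ 292

ΔY ≈ 292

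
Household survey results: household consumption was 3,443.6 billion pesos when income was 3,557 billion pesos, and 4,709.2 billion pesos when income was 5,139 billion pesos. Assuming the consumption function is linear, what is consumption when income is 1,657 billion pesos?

C = 1923.6

MPC = (4709.2 − 3443.6)/(5139 − 3557) = 1265.6/1582 = 0.8
a = 3443.6 − 0.8(3557) = 3443.6 − 2845.6 = 598
C = 598 + 0.8(1657) = 598 + 1325.6 = 1923.6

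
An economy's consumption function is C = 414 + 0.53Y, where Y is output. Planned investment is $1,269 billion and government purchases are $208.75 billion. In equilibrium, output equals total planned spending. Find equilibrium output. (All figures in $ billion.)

Y = C + I + G = 414 + 0.53Y + 1269 + 208.75
Y − 0.53Y = 1891.75
0.47Y = 1891.75, so Y = 1891.75/0.47 = 4025

Y = 4025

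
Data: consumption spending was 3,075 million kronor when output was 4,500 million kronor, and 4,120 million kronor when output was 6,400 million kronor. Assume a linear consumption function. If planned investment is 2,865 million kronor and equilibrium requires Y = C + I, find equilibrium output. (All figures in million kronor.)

MPC = (4120 − 3075)/(6400 − 4500) = 1045/1900 = 0.55
a = 3075 − 0.55(4500) = 600
Equilibrium: Y = 600 + 0.55Y + 2865
0.45Y = 3465, so Y = 3465/0.45 = 7700

Y = 7700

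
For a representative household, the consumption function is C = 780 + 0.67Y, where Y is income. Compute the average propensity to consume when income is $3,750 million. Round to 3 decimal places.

C = 780 + 0.67(3750) = 3292.5
APC = C/Y = 3292.5/3750 = 0.878

APC = 0.878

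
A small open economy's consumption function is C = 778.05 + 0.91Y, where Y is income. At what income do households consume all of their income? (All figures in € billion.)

At break-even, C = Y: 778.05 + 0.91Y = Y
0.09Y = 778.05, so Y = 778.05/0.09 = 8645

Y = 8645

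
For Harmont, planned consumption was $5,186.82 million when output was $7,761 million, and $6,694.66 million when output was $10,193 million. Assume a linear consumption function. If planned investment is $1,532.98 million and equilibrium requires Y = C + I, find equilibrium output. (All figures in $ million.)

Y = 5021

MPC = (6694.66 − 5186.82)/(10193 − 7761) = 1507.84/2432 = 0.62
a = 5186.82 − 0.62(7761) = 375
Equilibrium: Y = 375 + 0.62Y + 1532.98
0.38Y = 1907.98, so Y = 1907.98/0.38 = 5021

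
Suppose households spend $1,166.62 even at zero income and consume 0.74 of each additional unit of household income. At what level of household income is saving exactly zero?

At break-even, C = Y: 1166.62 + 0.74Y = Y
0.26Y = 1166.62, so Y = 1166.62/0.26 = 4487

Y = 4487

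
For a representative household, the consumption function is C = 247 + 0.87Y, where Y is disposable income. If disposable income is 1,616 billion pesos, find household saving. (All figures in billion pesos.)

C = 247 + 0.87(1616) = 247 + 1405.92 = 1652.92
S = Y − C = 1616 − 1652.92 = -36.92

S = -36.92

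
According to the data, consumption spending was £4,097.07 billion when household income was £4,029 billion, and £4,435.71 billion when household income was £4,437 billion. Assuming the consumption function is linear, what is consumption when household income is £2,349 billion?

MPC = (4435.71 − 4097.07)/(4437 − 4029) = 338.64/408 = 0.83
a = 4097.07 − 0.83(4029) = 4097.07 − 3344.07 = 753
C = 753 + 0.83(2349) = 753 + 1949.67 = 2702.67

C = 2702.67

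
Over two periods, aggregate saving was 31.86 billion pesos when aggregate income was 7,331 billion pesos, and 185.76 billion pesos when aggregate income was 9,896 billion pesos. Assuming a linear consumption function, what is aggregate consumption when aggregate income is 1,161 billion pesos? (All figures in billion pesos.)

C = 1499.34

MPS = ΔS/ΔY = (185.76 − 31.86)/(9896 − 7331) = 153.9/2565 = 0.06
MPC = 1 − MPS = 0.94
Autonomous saving = 31.86 − 0.06(7331) = -408, so a = 408
C = 408 + 0.94(1161) = 408 + 1091.34 = 1499.34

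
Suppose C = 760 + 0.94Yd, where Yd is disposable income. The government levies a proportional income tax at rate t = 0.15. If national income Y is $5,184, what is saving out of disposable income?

Yd = (1 − 0.15)(5184) = 0.85(5184) = 4406.4
C = 760 + 0.94(4406.4) = 760 + 4142.016 = 4902.016
S = Yd − C = 4406.4 − 4902.016 = -495.616

S = -495.616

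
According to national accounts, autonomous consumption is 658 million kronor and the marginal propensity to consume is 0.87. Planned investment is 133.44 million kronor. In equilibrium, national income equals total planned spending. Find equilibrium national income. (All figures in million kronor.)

Y = 6088

Y = C + I = 658 + 0.87Y + 133.44
Y − 0.87Y = 791.44
0.13Y = 791.44, so Y = 791.44/0.13 = 6088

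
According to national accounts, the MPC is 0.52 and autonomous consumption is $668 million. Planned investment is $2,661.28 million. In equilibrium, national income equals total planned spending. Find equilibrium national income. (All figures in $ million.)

Y = 6936

Y = C + I = 668 + 0.52Y + 2661.28
Y − 0.52Y = 3329.28
0.48Y = 3329.28, so Y = 3329.28/0.48 = 6936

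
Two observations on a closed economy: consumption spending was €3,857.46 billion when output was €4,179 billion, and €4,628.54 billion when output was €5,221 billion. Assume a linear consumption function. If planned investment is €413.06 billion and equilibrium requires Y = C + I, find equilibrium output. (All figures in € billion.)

Y = 4531

MPC = (4628.54 − 3857.46)/(5221 − 4179) = 771.08/1042 = 0.74
a = 3857.46 − 0.74(4179) = 765
Equilibrium: Y = 765 + 0.74Y + 413.06
0.26Y = 1178.06, so Y = 1178.06/0.26 = 4531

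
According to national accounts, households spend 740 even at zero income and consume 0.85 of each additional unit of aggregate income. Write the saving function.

S = Y − C = Y − (740 + 0.85Y) = -740 + (1 − 0.85)Y

S = -740 + 0.15Y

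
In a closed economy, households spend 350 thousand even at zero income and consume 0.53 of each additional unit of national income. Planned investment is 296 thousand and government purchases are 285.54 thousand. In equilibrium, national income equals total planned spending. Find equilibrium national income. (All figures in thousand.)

Y = 1982

Y = C + I + G = 350 + 0.53Y + 296 + 285.54
Y − 0.53Y = 931.54
0.47Y = 931.54, so Y = 931.54/0.47 = 1982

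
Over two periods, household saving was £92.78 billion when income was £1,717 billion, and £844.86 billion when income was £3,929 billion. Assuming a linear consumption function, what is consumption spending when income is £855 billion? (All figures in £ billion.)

MPS = ΔS/ΔY = (844.86 − 92.78)/(3929 − 1717) = 752.08/2212 = 0.34
MPC = 1 − MPS = 0.66
Autonomous saving = 92.78 − 0.34(1717) = -491, so a = 491
C = 491 + 0.66(855) = 491 + 564.3 = 1055.3

C = 1055.3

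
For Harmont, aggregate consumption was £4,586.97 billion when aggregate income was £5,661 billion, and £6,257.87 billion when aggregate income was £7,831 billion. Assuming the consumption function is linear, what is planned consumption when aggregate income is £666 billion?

C = 740.82

MPC = (6257.87 − 4586.97)/(7831 − 5661) = 1670.9/2170 = 0.77
a = 4586.97 − 0.77(5661) = 4586.97 − 4358.97 = 228
C = 228 + 0.77(666) = 228 + 512.82 = 740.82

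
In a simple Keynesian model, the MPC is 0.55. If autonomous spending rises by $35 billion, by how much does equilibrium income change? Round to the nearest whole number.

ΔY ≈ 78

The multiplier is 1/(1 − MPC) = 1/0.45.
ΔY = 35/0.45 = 77.78 ≈ 78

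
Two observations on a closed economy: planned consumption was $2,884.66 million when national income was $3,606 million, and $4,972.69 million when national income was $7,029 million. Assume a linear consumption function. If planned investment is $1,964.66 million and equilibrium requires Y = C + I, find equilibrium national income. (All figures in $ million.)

Y = 6794

MPC = (4972.69 − 2884.66)/(7029 − 3606) = 2088.03/3423 = 0.61
a = 2884.66 − 0.61(3606) = 685
Equilibrium: Y = 685 + 0.61Y + 1964.66
0.39Y = 2649.66, so Y = 2649.66/0.39 = 6794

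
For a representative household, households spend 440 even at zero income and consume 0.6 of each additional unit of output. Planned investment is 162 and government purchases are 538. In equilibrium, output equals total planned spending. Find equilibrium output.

Y = C + I + G = 440 + 0.6Y + 162 + 538
Y − 0.6Y = 1140
0.4Y = 1140, so Y = 1140/0.4 = 2850

Y = 2850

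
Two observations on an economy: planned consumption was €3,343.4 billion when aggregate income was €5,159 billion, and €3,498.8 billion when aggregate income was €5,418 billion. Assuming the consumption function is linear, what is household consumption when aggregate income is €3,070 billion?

C = 2090

MPC = (3498.8 − 3343.4)/(5418 − 5159) = 155.4/259 = 0.6
a = 3343.4 − 0.6(5159) = 3343.4 − 3095.4 = 248
C = 248 + 0.6(3070) = 248 + 1842 = 2090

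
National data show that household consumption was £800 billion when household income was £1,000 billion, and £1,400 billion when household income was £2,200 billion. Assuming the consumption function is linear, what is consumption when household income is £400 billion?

MPC = (1400 − 800)/(2200 − 1000) = 600/1200 = 0.5
a = 800 − 0.5(1000) = 800 − 500 = 300
C = 300 + 0.5(400) = 300 + 200 = 500

C = 500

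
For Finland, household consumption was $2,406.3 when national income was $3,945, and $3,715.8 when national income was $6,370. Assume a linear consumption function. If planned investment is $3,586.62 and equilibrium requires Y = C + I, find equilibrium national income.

Y = 8397

MPC = (3715.8 − 2406.3)/(6370 − 3945) = 1309.5/2425 = 0.54
a = 2406.3 − 0.54(3945) = 276
Equilibrium: Y = 276 + 0.54Y + 3586.62
0.46Y = 3862.62, so Y = 3862.62/0.46 = 8397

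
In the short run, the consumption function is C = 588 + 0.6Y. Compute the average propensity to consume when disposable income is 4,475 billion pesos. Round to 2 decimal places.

APC = 0.73

C = 588 + 0.6(4475) = 3273
APC = C/Y = 3273/4475 = 0.73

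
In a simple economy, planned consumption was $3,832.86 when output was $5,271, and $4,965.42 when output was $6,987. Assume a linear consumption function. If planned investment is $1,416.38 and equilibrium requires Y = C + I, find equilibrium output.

MPC = (4965.42 − 3832.86)/(6987 − 5271) = 1132.56/1716 = 0.66
a = 3832.86 − 0.66(5271) = 354
Equilibrium: Y = 354 + 0.66Y + 1416.38
0.34Y = 1770.38, so Y = 1770.38/0.34 = 5207

Y = 5207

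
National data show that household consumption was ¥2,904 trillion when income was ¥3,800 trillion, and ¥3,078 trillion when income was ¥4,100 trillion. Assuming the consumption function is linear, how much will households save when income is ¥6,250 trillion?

MPC = (3078 − 2904)/(4100 − 3800) = 174/300 = 0.58
a = 2904 − 0.58(3800) = 2904 − 2204 = 700
C = 700 + 0.58(6250) = 4325
S = 6250 − 4325 = 1925

S = 1925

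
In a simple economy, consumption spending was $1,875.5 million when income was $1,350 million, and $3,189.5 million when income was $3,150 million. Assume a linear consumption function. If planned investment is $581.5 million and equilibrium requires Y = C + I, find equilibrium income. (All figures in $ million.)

MPC = (3189.5 − 1875.5)/(3150 − 1350) = 1314/1800 = 0.73
a = 1875.5 − 0.73(1350) = 890
Equilibrium: Y = 890 + 0.73Y + 581.5
0.27Y = 1471.5, so Y = 1471.5/0.27 = 5450

Y = 5450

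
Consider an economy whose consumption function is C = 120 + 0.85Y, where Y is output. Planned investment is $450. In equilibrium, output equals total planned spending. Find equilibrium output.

Y = 3800

Y = C + I = 120 + 0.85Y + 450
Y − 0.85Y = 570
0.15Y = 570, so Y = 570/0.15 = 3800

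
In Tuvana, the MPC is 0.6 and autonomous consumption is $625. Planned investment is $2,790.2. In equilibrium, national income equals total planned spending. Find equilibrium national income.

Y = C + I = 625 + 0.6Y + 2790.2
Y − 0.6Y = 3415.2
0.4Y = 3415.2, so Y = 3415.2/0.4 = 8538

Y = 8538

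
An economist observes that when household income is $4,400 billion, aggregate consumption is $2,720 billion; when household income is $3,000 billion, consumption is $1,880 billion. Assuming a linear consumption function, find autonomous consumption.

MPC = ΔC/ΔY = (2720 − 1880)/(4400 − 3000) = 840/1400 = 0.6
a = C − MPC·Y = 1880 − 0.6(3000) = 1880 − 1800 = 80

a = 80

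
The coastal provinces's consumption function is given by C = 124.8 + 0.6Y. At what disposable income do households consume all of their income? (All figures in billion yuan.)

At break-even, C = Y: 124.8 + 0.6Y = Y
0.4Y = 124.8, so Y = 124.8/0.4 = 312

Y = 312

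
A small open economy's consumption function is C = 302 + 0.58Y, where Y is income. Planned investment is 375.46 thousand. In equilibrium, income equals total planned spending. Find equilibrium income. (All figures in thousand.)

Y = 1613

Y = C + I = 302 + 0.58Y + 375.46
Y − 0.58Y = 677.46
0.42Y = 677.46, so Y = 677.46/0.42 = 1613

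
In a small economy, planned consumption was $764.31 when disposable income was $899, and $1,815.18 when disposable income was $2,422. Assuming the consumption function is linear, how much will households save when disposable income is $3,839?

MPC = (1815.18 − 764.31)/(2422 − 899) = 1050.87/1523 = 0.69
a = 764.31 − 0.69(899) = 764.31 − 620.31 = 144
C = 144 + 0.69(3839) = 2792.91
S = 3839 − 2792.91 = 1046.09

S = 1046.09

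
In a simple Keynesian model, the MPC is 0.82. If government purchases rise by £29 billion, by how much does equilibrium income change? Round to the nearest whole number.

ΔY ≈ 161

The multiplier is 1/(1 − MPC) = 1/0.18.
ΔY = 29/0.18 = 161.11 ≈ 161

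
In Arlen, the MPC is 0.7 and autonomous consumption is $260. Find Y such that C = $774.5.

Y = 735

260 + 0.7Y = 774.5
0.7Y = 514.5, so Y = 514.5/0.7 = 735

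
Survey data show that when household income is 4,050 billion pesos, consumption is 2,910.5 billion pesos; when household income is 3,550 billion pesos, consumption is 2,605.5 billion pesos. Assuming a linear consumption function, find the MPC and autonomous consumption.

MPC = ΔC/ΔY = (2910.5 − 2605.5)/(4050 − 3550) = 305/500 = 0.61
a = C − MPC·Y = 2605.5 − 0.61(3550) = 2605.5 − 2165.5 = 440

MPC = 0.61; a = 440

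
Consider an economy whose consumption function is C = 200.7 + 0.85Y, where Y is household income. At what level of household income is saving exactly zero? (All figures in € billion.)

At break-even, C = Y: 200.7 + 0.85Y = Y
0.15Y = 200.7, so Y = 200.7/0.15 = 1338

Y = 1338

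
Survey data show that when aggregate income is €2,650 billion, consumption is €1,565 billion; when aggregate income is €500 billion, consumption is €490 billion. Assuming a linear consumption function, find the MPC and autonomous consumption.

MPC = ΔC/ΔY = (1565 − 490)/(2650 − 500) = 1075/2150 = 0.5
a = C − MPC·Y = 490 − 0.5(500) = 490 − 250 = 240

MPC = 0.5; a = 240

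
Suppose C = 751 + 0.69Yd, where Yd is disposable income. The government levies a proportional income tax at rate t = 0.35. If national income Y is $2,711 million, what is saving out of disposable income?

S = -204.7335

Yd = (1 − 0.35)(2711) = 0.65(2711) = 1762.15
C = 751 + 0.69(1762.15) = 751 + 1215.8835 = 1966.8835
S = Yd − C = 1762.15 − 1966.8835 = -204.7335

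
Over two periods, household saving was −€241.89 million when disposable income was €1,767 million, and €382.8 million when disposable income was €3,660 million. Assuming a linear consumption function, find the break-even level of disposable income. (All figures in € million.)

Y = 2500

MPS = ΔS/ΔY = (382.8 − (-241.89))/(3660 − 1767) = 624.69/1893 = 0.33
MPC = 1 − MPS = 0.67
From S(1767) = -241.89: −a + 0.33(1767) = -241.89, so a = 583.11 − (-241.89) = 825
Break-even (S = 0): Y = a/MPS = 825/0.33 = 2500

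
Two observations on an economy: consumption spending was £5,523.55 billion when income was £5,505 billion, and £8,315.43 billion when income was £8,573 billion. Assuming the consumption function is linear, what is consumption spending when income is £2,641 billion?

C = 2917.31

MPC = (8315.43 − 5523.55)/(8573 − 5505) = 2791.88/3068 = 0.91
a = 5523.55 − 0.91(5505) = 5523.55 − 5009.55 = 514
C = 514 + 0.91(2641) = 514 + 2403.31 = 2917.31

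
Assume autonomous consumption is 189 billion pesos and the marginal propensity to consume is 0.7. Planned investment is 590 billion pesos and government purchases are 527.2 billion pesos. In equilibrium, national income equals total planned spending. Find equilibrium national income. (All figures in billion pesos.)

Y = 4354

Y = C + I + G = 189 + 0.7Y + 590 + 527.2
Y − 0.7Y = 1306.2
0.3Y = 1306.2, so Y = 1306.2/0.3 = 4354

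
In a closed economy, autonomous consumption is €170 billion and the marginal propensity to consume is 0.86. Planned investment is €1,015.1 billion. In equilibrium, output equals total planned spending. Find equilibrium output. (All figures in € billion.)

Y = C + I = 170 + 0.86Y + 1015.1
Y − 0.86Y = 1185.1
0.14Y = 1185.1, so Y = 1185.1/0.14 = 8465

Y = 8465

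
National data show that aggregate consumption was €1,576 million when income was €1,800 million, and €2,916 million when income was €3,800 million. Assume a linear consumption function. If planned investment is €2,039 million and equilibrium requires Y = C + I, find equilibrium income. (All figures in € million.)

MPC = (2916 − 1576)/(3800 − 1800) = 1340/2000 = 0.67
a = 1576 − 0.67(1800) = 370
Equilibrium: Y = 370 + 0.67Y + 2039
0.33Y = 2409, so Y = 2409/0.33 = 7300

Y = 7300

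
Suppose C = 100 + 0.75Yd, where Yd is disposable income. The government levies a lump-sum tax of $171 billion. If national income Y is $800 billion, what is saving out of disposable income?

S = 57.25

Yd = Y − T = 800 − 171 = 629
C = 100 + 0.75(629) = 100 + 471.75 = 571.75
S = Yd − C = 629 − 571.75 = 57.25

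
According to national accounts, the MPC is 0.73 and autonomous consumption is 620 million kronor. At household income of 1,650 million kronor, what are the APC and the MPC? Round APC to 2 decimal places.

MPC = 0.73 (the slope of the consumption function)
C = 620 + 0.73(1650) = 1824.5, so APC = 1824.5/1650 = 1.11

APC = 1.11; MPC = 0.73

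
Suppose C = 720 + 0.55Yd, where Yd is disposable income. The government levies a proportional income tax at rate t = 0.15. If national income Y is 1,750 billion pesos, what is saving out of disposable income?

S = -50.625

Yd = (1 − 0.15)(1750) = 0.85(1750) = 1487.5
C = 720 + 0.55(1487.5) = 720 + 818.125 = 1538.125
S = Yd − C = 1487.5 − 1538.125 = -50.625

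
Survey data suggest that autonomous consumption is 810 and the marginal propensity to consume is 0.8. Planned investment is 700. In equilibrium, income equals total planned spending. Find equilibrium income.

Y = C + I = 810 + 0.8Y + 700
Y − 0.8Y = 1510
0.2Y = 1510, so Y = 1510/0.2 = 7550

Y = 7550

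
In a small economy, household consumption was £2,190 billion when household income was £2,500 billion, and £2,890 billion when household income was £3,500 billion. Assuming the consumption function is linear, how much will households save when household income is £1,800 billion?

S = 100

MPC = (2890 − 2190)/(3500 − 2500) = 700/1000 = 0.7
a = 2190 − 0.7(2500) = 2190 − 1750 = 440
C = 440 + 0.7(1800) = 1700
S = 1800 − 1700 = 100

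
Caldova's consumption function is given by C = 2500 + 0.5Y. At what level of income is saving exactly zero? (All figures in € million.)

At break-even, C = Y: 2500 + 0.5Y = Y
0.5Y = 2500, so Y = 2500/0.5 = 5000

Y = 5000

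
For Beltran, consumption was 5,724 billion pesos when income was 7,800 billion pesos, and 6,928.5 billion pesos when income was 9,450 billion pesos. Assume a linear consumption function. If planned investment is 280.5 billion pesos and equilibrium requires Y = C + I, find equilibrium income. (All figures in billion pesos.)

MPC = (6928.5 − 5724)/(9450 − 7800) = 1204.5/1650 = 0.73
a = 5724 − 0.73(7800) = 30
Equilibrium: Y = 30 + 0.73Y + 280.5
0.27Y = 310.5, so Y = 310.5/0.27 = 1150

Y = 1150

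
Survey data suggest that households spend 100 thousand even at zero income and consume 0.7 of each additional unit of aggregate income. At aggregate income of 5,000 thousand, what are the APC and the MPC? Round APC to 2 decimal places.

MPC = 0.7 (the slope of the consumption function)
C = 100 + 0.7(5000) = 3600, so APC = 3600/5000 = 0.72

APC = 0.72; MPC = 0.7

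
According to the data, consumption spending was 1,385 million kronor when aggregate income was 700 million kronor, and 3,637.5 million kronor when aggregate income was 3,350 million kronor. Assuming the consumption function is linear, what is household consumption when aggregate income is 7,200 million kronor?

C = 6910

MPC = (3637.5 − 1385)/(3350 − 700) = 2252.5/2650 = 0.85
a = 1385 − 0.85(700) = 1385 − 595 = 790
C = 790 + 0.85(7200) = 790 + 6120 = 6910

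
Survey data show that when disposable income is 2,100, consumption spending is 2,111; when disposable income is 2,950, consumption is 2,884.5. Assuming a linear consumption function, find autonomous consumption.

MPC = ΔC/ΔY = (2884.5 − 2111)/(2950 − 2100) = 773.5/850 = 0.91
a = C − MPC·Y = 2111 − 0.91(2100) = 2111 − 1911 = 200

a = 200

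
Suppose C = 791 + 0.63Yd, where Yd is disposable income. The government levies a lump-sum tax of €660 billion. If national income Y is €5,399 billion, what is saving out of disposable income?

Yd = Y − T = 5399 − 660 = 4739
C = 791 + 0.63(4739) = 791 + 2985.57 = 3776.57
S = Yd − C = 4739 − 3776.57 = 962.43

S = 962.43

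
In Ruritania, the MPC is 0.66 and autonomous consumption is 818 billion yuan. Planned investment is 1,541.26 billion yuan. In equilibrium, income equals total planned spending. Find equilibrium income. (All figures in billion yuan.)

Y = C + I = 818 + 0.66Y + 1541.26
Y − 0.66Y = 2359.26
0.34Y = 2359.26, so Y = 2359.26/0.34 = 6939

Y = 6939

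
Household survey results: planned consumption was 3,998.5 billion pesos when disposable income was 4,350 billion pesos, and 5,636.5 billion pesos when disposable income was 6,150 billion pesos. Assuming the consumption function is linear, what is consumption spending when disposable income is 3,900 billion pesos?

MPC = (5636.5 − 3998.5)/(6150 − 4350) = 1638/1800 = 0.91
a = 3998.5 − 0.91(4350) = 3998.5 − 3958.5 = 40
C = 40 + 0.91(3900) = 40 + 3549 = 3589

C = 3589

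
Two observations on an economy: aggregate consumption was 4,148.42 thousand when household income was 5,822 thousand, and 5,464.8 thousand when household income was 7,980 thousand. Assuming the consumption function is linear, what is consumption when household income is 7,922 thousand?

C = 5429.42

MPC = (5464.8 − 4148.42)/(7980 − 5822) = 1316.38/2158 = 0.61
a = 4148.42 − 0.61(5822) = 4148.42 − 3551.42 = 597
C = 597 + 0.61(7922) = 597 + 4832.42 = 5429.42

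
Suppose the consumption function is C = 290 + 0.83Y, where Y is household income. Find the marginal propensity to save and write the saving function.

MPS = 1 − MPC = 1 − 0.83 = 0.17
S = Y − C = -290 + 0.17Y

MPS = 0.17; S = -290 + 0.17Y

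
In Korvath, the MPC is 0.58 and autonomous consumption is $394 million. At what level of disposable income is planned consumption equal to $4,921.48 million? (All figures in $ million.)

394 + 0.58Y = 4921.48
0.58Y = 4527.48, so Y = 4527.48/0.58 = 7806

Y = 7806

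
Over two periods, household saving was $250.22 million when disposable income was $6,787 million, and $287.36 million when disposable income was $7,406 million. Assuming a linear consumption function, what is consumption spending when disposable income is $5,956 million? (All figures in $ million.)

C = 5755.64

MPS = ΔS/ΔY = (287.36 − 250.22)/(7406 − 6787) = 37.14/619 = 0.06
MPC = 1 − MPS = 0.94
Autonomous saving = 250.22 − 0.06(6787) = -157, so a = 157
C = 157 + 0.94(5956) = 157 + 5598.64 = 5755.64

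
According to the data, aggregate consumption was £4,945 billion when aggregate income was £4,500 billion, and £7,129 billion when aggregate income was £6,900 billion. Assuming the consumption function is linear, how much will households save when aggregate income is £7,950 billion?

MPC = (7129 − 4945)/(6900 − 4500) = 2184/2400 = 0.91
a = 4945 − 0.91(4500) = 4945 − 4095 = 850
C = 850 + 0.91(7950) = 8084.5
S = 7950 − 8084.5 = -134.5

S = -134.5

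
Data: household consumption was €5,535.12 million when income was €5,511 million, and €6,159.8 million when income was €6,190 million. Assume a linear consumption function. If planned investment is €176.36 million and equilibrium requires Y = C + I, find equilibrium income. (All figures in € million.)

MPC = (6159.8 − 5535.12)/(6190 − 5511) = 624.68/679 = 0.92
a = 5535.12 − 0.92(5511) = 465
Equilibrium: Y = 465 + 0.92Y + 176.36
0.08Y = 641.36, so Y = 641.36/0.08 = 8017

Y = 8017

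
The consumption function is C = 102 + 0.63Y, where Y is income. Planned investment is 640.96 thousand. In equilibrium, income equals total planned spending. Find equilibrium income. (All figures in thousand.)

Y = 2008

Y = C + I = 102 + 0.63Y + 640.96
Y − 0.63Y = 742.96
0.37Y = 742.96, so Y = 742.96/0.37 = 2008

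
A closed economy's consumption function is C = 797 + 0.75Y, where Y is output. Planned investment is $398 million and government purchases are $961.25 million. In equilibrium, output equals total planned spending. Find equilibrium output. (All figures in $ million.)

Y = C + I + G = 797 + 0.75Y + 398 + 961.25
Y − 0.75Y = 2156.25
0.25Y = 2156.25, so Y = 2156.25/0.25 = 8625

Y = 8625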